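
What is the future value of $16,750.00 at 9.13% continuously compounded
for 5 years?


Formula: FV = P * e^(r*t)
Exponent: r*t = 0.0913 * 5 = 0.4565
e^(0.4565) = 1.578539
FV = $16,750.00 * 1.578539 = $26,440.54

$26,440.54


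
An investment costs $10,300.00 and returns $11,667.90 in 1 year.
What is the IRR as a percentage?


Formula: IRR = C1/C0 - 1
Substituting: IRR = $11,667.90 / $10,300.00 - 1
Ratio: 1.132806 - 1 = 0.132806
IRR = 13.2806%

13.2806%


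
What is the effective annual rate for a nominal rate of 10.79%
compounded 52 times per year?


Formula: EAR = (1 + r/m)^m - 1
Period rate: r/m = 0.1079 / 52 = 0.002075
Compounding: (1 + 0.002075)^52 = 1.113812
EAR = 1.113812 - 1 = 0.113812

0.113812


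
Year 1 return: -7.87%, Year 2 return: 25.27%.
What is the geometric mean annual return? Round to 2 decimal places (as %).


Formula: Geometric mean = ((1+r1)*(1+r2))^(1/2) - 1
Product: (1 + -0.0787) * (1 + 0.2527) = 0.9213 * 1.2527 = 1.154113
Square root: 1.154113^0.5 = 1.074296
Geometric mean = 1.074296 - 1 = 0.074296
As percentage: 7.43%

7.43%


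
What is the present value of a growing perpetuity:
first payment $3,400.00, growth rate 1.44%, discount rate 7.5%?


Formula: PV = C / (r - g)
Spread: r - g = 0.075 - 0.0144 = 0.0606
Substituting: PV = $3,400.00 / 0.0606
PV = $56,105.61

$56,105.61


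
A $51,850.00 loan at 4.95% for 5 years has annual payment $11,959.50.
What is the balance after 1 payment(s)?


Formula: Balance = PV*(1+r)^k - PMT*((1+r)^k - 1)/r
Growth: (1 + 0.0495)^1 = 1.0495
Accumulated factor: ((1+r)^k - 1)/r = 1.0
Balance = $51,850.00 * 1.0495 - $11,959.50 * 1.0
Balance = $42,457.08

$42,457.08


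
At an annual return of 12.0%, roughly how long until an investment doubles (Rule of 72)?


Formula: Years ≈ 72 / r
Substituting: Years ≈ 72 / 12.0
Years ≈ 6.0

6.0 years


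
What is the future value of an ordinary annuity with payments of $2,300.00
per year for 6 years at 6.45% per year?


Formula: FV = PMT * ((1+r)^n - 1) / r
Growth factor: (1 + 0.0645)^6 = 1.455037
Numerator: 1.455037 - 1 = 0.455037
FV = $2,300.00 * 0.455037 / 0.0645 = $16,226.12

$16,226.12


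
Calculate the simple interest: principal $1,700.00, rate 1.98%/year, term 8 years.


Formula: I = P * r * t
Substituting: I = $1,700.00 * 0.0198 * 8
Step: I = $1,700.00 * 0.1584
I = $269.28

$269.28


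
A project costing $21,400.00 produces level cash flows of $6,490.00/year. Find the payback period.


Formula: Payback = investment / annual cash flow
Substituting: Payback = $21,400.00 / $6,490.00
Payback = 3.2974 years

3.2974 years


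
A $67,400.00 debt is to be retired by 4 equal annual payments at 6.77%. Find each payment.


Formula: PMT = PV * r / (1 - (1+r)^(-n))
Denominator: 1 - (1 + 0.0677)^(-4) = 0.23051
Numerator: $67,400.00 * 0.0677 = 4562.98
PMT = 4562.98 / 0.23051 = $19,795.16

$19,795.16


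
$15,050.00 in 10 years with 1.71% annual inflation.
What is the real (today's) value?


Formula: Real value = nominal / (1 + inflation)^years
Price level: (1 + 0.0171)^10 = 1.184777
Real value = $15,050.00 / 1.184777 = $12,702.81

$12,702.81


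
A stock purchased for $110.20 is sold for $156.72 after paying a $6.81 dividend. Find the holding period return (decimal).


Formula: HPR = (P1 - P0 + D) / P0
Gain: $156.72 - $110.20 + $6.81 = $53.33
HPR = $53.33 / $110.20 = 0.4839

0.4839


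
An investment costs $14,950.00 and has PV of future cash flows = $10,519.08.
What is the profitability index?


Formula: PI = PV(cash flows) / initial investment
Substituting: PI = $10,519.08 / $14,950.00
PI = 0.7036

0.7036


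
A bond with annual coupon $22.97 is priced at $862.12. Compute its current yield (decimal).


Formula: Current yield = annual coupon / price
Substituting: CY = $22.97 / $862.12
CY = 0.026644

0.026644


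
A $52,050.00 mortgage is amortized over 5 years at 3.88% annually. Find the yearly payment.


Formula: PMT = PV * r / (1 - (1+r)^(-n))
Denominator: 1 - (1 + 0.0388)^(-5) = 0.173315
Numerator: $52,050.00 * 0.0388 = 2019.54
PMT = 2019.54 / 0.173315 = $11,652.46

$11,652.46


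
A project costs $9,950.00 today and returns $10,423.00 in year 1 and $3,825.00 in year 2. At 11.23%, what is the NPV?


Formula: NPV = C0 + C1/(1+r) + C2/(1+r)^2
Discount C1: $10,423.00 / (1 + 0.1123) = $9,370.67
Discount C2: $3,825.00 / (1 + 0.1123)^2 = $3,091.63
NPV = -$9,950.00 + $9,370.67 + $3,091.63 = $2,512.30

$2,512.30


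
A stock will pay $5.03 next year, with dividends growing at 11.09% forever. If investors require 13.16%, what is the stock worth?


Formula: P = D1 / (r - g)
Spread: r - g = 0.1316 - 0.1109 = 0.0207
Substituting: P = $5.03 / 0.0207
P = $243.00

$243.00


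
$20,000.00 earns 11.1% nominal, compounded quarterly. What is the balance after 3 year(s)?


Formula: FV = P * (1 + r/m)^(m*t)
Period rate: r/m = 0.111 / 4 = 0.02775
Total periods: m*t = 4 * 3 = 12
Growth factor: (1 + 0.02775)^12 = 1.388832
FV = $20,000.00 * 1.388832 = $27,776.65

$27,776.65


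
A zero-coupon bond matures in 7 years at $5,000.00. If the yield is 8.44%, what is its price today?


Formula: Price = FV / (1 + r)^n
Substituting: Price = $5,000.00 / (1 + 0.0844)^7
Discount factor: (1.0844)^7 = 1.763301
Price = $5,000.00 / 1.763301 = $2,835.59

$2,835.59


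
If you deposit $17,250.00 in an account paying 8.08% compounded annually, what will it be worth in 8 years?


Formula: FV = P * (1 + r)^n
Substituting: FV = $17,250.00 * (1 + 0.0808)^8
Growth factor: (1.0808)^8 = 1.861927
FV = $17,250.00 * 1.861927 = $32,118.24

$32,118.24


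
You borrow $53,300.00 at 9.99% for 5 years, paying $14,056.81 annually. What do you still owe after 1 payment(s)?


Formula: Balance = PV*(1+r)^k - PMT*((1+r)^k - 1)/r
Growth: (1 + 0.0999)^1 = 1.0999
Accumulated factor: ((1+r)^k - 1)/r = 1.0
Balance = $53,300.00 * 1.0999 - $14,056.81 * 1.0
Balance = $44,567.86

$44,567.86


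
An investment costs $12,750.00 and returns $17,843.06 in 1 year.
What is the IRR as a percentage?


Formula: IRR = C1/C0 - 1
Substituting: IRR = $17,843.06 / $12,750.00 - 1
Ratio: 1.399456 - 1 = 0.399456
IRR = 39.9456%

39.9456%


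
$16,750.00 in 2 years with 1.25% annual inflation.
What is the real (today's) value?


Formula: Real value = nominal / (1 + inflation)^years
Price level: (1 + 0.0125)^2 = 1.025156
Real value = $16,750.00 / 1.025156 = $16,338.97

$16,338.97


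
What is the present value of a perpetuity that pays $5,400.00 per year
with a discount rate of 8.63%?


Formula: PV = C / r
Substituting: PV = $5,400.00 / 0.0863
PV = $62,572.42

$62,572.42


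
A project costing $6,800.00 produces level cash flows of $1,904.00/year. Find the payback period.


Formula: Payback = investment / annual cash flow
Substituting: Payback = $6,800.00 / $1,904.00
Payback = 3.5714 years

3.5714 years


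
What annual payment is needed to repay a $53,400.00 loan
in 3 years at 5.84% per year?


Formula: PMT = PV * r / (1 - (1+r)^(-n))
Denominator: 1 - (1 + 0.0584)^(-3) = 0.156567
Numerator: $53,400.00 * 0.0584 = 3118.56
PMT = 3118.56 / 0.156567 = $19,918.35

$19,918.35


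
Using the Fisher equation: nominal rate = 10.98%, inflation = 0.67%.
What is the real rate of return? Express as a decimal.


Formula: (1 + r_real) = (1 + r_nom) / (1 + inflation)
Substituting: (1 + r_real) = 1.1098 / 1.0067
(1 + r_real) = 1.102414
r_real = 1.102414 - 1 = 0.102414

0.102414


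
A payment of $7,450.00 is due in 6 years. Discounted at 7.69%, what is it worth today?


Formula: PV = FV / (1 + r)^n
Substituting: PV = $7,450.00 / (1 + 0.0769)^6
Discount factor: (1.0769)^6 = 1.55974
PV = $7,450.00 / 1.55974 = $4,776.44

$4,776.44


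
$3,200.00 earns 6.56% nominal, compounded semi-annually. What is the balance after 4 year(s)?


Formula: FV = P * (1 + r/m)^(m*t)
Period rate: r/m = 0.0656 / 2 = 0.0328
Total periods: m*t = 2 * 4 = 8
Growth factor: (1 + 0.0328)^8 = 1.294583
FV = $3,200.00 * 1.294583 = $4,142.66

$4,142.66


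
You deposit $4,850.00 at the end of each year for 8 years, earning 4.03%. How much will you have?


Formula: FV = PMT * ((1+r)^n - 1) / r
Growth factor: (1 + 0.0403)^8 = 1.37173
Numerator: 1.37173 - 1 = 0.37173
FV = $4,850.00 * 0.37173 / 0.0403 = $44,736.79

$44,736.79


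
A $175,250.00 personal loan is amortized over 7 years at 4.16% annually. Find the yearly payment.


Formula: PMT = PV * r / (1 - (1+r)^(-n))
Denominator: 1 - (1 + 0.0416)^(-7) = 0.248216
Numerator: $175,250.00 * 0.0416 = 7290.4
PMT = 7290.4 / 0.248216 = $29,371.22

$29,371.22


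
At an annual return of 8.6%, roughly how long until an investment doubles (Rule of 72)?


Formula: Years ≈ 72 / r
Substituting: Years ≈ 72 / 8.6
Years ≈ 8.4

8.4 years


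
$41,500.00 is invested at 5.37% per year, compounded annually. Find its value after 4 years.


Formula: FV = P * (1 + r)^n
Substituting: FV = $41,500.00 * (1 + 0.0537)^4
Growth factor: (1.0537)^4 = 1.23273
FV = $41,500.00 * 1.23273 = $51,158.29

$51,158.29


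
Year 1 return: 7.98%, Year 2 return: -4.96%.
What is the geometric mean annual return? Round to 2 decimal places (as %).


Formula: Geometric mean = ((1+r1)*(1+r2))^(1/2) - 1
Product: (1 + 0.0798) * (1 + -0.0496) = 1.0798 * 0.9504 = 1.026242
Square root: 1.026242^0.5 = 1.013036
Geometric mean = 1.013036 - 1 = 0.013036
As percentage: 1.30%

1.30%


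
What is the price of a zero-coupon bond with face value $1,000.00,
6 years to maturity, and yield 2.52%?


Formula: Price = FV / (1 + r)^n
Substituting: Price = $1,000.00 / (1 + 0.0252)^6
Discount factor: (1.0252)^6 = 1.161052
Price = $1,000.00 / 1.161052 = $861.29

$861.29


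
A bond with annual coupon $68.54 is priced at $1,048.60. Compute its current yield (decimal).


Formula: Current yield = annual coupon / price
Substituting: CY = $68.54 / $1,048.60
CY = 0.065363

0.065363


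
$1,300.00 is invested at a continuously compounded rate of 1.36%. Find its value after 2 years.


Formula: FV = P * e^(r*t)
Exponent: r*t = 0.0136 * 2 = 0.0272
e^(0.0272) = 1.027573
FV = $1,300.00 * 1.027573 = $1,335.85

$1,335.85


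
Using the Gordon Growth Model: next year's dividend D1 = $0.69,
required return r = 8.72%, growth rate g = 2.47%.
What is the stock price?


Formula: P = D1 / (r - g)
Spread: r - g = 0.0872 - 0.0247 = 0.0625
Substituting: P = $0.69 / 0.0625
P = $11.04

$11.04


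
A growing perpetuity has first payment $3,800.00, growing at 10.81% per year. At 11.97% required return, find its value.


Formula: PV = C / (r - g)
Spread: r - g = 0.1197 - 0.1081 = 0.0116
Substituting: PV = $3,800.00 / 0.0116
PV = $327,586.21

$327,586.21


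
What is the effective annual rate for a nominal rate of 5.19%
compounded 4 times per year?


Formula: EAR = (1 + r/m)^m - 1
Period rate: r/m = 0.0519 / 4 = 0.012975
Compounding: (1 + 0.012975)^4 = 1.052919
EAR = 1.052919 - 1 = 0.052919

0.052919


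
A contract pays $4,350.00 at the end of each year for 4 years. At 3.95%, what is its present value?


Formula: PV = PMT * (1 - (1+r)^(-n)) / r
Discount factor: (1 + 0.0395)^(-4) = 0.85645
Bracket: 1 - 0.85645 = 0.14355
PV = $4,350.00 * 0.14355 / 0.0395 = $15,808.67

$15,808.67


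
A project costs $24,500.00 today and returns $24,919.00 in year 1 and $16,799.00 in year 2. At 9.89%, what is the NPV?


Formula: NPV = C0 + C1/(1+r) + C2/(1+r)^2
Discount C1: $24,919.00 / (1 + 0.0989) = $22,676.31
Discount C2: $16,799.00 / (1 + 0.0989)^2 = $13,911.28
NPV = -$24,500.00 + $22,676.31 + $13,911.28 = $12,087.59

$12,087.59


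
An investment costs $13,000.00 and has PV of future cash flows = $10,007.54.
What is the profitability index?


Formula: PI = PV(cash flows) / initial investment
Substituting: PI = $10,007.54 / $13,000.00
PI = 0.7698

0.7698


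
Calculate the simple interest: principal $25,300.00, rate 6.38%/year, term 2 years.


Formula: I = P * r * t
Substituting: I = $25,300.00 * 0.0638 * 2
Step: I = $25,300.00 * 0.1276
I = $3,228.28

$3,228.28


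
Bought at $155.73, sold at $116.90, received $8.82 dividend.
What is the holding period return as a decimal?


Formula: HPR = (P1 - P0 + D) / P0
Gain: $116.90 - $155.73 + $8.82 = -$30.01
HPR = -$30.01 / $155.73 = -0.1927

-0.1927


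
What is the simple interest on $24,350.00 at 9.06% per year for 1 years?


Formula: I = P * r * t
Substituting: I = $24,350.00 * 0.0906 * 1
Step: I = $24,350.00 * 0.0906
I = $2,206.11

$2,206.11


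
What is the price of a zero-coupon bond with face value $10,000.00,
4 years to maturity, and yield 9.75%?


Formula: Price = FV / (1 + r)^n
Substituting: Price = $10,000.00 / (1 + 0.0975)^4
Discount factor: (1.0975)^4 = 1.450835
Price = $10,000.00 / 1.450835 = $6,892.58

$6,892.58


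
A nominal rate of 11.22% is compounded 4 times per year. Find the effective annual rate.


Formula: EAR = (1 + r/m)^m - 1
Period rate: r/m = 0.1122 / 4 = 0.02805
Compounding: (1 + 0.02805)^4 = 1.11701
EAR = 1.11701 - 1 = 0.11701

0.11701


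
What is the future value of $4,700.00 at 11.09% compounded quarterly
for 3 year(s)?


Formula: FV = P * (1 + r/m)^(m*t)
Period rate: r/m = 0.1109 / 4 = 0.027725
Total periods: m*t = 4 * 3 = 12
Growth factor: (1 + 0.027725)^12 = 1.388427
FV = $4,700.00 * 1.388427 = $6,525.61

$6,525.61


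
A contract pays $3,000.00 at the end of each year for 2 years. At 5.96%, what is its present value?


Formula: PV = PMT * (1 - (1+r)^(-n)) / r
Discount factor: (1 + 0.0596)^(-2) = 0.890669
Bracket: 1 - 0.890669 = 0.109331
PV = $3,000.00 * 0.109331 / 0.0596 = $5,503.26

$5,503.26


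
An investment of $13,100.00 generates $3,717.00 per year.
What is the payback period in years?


Formula: Payback = investment / annual cash flow
Substituting: Payback = $13,100.00 / $3,717.00
Payback = 3.5243 years

3.5243 years


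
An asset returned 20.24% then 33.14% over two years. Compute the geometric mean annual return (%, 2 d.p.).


Formula: Geometric mean = ((1+r1)*(1+r2))^(1/2) - 1
Product: (1 + 0.2024) * (1 + 0.3314) = 1.2024 * 1.3314 = 1.600875
Square root: 1.600875^0.5 = 1.265257
Geometric mean = 1.265257 - 1 = 0.265257
As percentage: 26.53%

26.53%


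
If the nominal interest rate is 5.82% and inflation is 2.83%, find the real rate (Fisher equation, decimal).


Formula: (1 + r_real) = (1 + r_nom) / (1 + inflation)
Substituting: (1 + r_real) = 1.0582 / 1.0283
(1 + r_real) = 1.029077
r_real = 1.029077 - 1 = 0.029077

0.029077


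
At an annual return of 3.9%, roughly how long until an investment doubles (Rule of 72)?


Formula: Years ≈ 72 / r
Substituting: Years ≈ 72 / 3.9
Years ≈ 18.5

18.5 years


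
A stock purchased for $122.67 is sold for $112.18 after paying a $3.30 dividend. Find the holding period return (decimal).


Formula: HPR = (P1 - P0 + D) / P0
Gain: $112.18 - $122.67 + $3.30 = -$7.19
HPR = -$7.19 / $122.67 = -0.0586

-0.0586


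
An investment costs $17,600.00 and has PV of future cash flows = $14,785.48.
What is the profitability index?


Formula: PI = PV(cash flows) / initial investment
Substituting: PI = $14,785.48 / $17,600.00
PI = 0.8401

0.8401


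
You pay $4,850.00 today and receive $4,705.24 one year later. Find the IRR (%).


Formula: IRR = C1/C0 - 1
Substituting: IRR = $4,705.24 / $4,850.00 - 1
Ratio: 0.970153 - 1 = -0.029847
IRR = -2.9847%

-2.9847%


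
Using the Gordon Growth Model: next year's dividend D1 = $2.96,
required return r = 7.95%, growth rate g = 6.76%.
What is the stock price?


Formula: P = D1 / (r - g)
Spread: r - g = 0.0795 - 0.0676 = 0.0119
Substituting: P = $2.96 / 0.0119
P = $248.74

$248.74


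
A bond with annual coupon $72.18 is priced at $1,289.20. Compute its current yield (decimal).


Formula: Current yield = annual coupon / price
Substituting: CY = $72.18 / $1,289.20
CY = 0.055988

0.055988


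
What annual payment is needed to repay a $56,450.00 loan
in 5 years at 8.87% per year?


Formula: PMT = PV * r / (1 - (1+r)^(-n))
Denominator: 1 - (1 + 0.0887)^(-5) = 0.346179
Numerator: $56,450.00 * 0.0887 = 5007.115
PMT = 5007.115 / 0.346179 = $14,463.95

$14,463.95


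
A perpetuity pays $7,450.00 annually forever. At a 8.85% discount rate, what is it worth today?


Formula: PV = C / r
Substituting: PV = $7,450.00 / 0.0885
PV = $84,180.79

$84,180.79


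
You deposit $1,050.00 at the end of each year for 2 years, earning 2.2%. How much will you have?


Formula: FV = PMT * ((1+r)^n - 1) / r
Growth factor: (1 + 0.022)^2 = 1.044484
Numerator: 1.044484 - 1 = 0.044484
FV = $1,050.00 * 0.044484 / 0.022 = $2,123.10

$2,123.10


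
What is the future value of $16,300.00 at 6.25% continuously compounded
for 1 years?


Formula: FV = P * e^(r*t)
Exponent: r*t = 0.0625 * 1 = 0.0625
e^(0.0625) = 1.064494
FV = $16,300.00 * 1.064494 = $17,351.26

$17,351.26


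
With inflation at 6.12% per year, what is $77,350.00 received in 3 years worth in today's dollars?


Formula: Real value = nominal / (1 + inflation)^years
Price level: (1 + 0.0612)^3 = 1.195066
Real value = $77,350.00 / 1.195066 = $64,724.48

$64,724.48


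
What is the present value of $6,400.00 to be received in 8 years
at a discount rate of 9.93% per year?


Formula: PV = FV / (1 + r)^n
Substituting: PV = $6,400.00 / (1 + 0.0993)^8
Discount factor: (1.0993)^8 = 2.1327
PV = $6,400.00 / 2.1327 = $3,000.89

$3,000.89


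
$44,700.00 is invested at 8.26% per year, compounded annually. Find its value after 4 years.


Formula: FV = P * (1 + r)^n
Substituting: FV = $44,700.00 * (1 + 0.0826)^4
Growth factor: (1.0826)^4 = 1.373637
FV = $44,700.00 * 1.373637 = $61,401.59

$61,401.59


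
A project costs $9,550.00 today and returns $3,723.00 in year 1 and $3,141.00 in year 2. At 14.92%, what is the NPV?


Formula: NPV = C0 + C1/(1+r) + C2/(1+r)^2
Discount C1: $3,723.00 / (1 + 0.1492) = $3,239.64
Discount C2: $3,141.00 / (1 + 0.1492)^2 = $2,378.36
NPV = -$9,550.00 + $3,239.64 + $2,378.36 = -$3,932.00

-$3,932.00


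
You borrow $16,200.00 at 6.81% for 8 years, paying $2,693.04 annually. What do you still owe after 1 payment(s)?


Formula: Balance = PV*(1+r)^k - PMT*((1+r)^k - 1)/r
Growth: (1 + 0.0681)^1 = 1.0681
Accumulated factor: ((1+r)^k - 1)/r = 1.0
Balance = $16,200.00 * 1.0681 - $2,693.04 * 1.0
Balance = $14,610.18

$14,610.18


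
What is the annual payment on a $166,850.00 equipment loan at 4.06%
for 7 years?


Formula: PMT = PV * r / (1 - (1+r)^(-n))
Denominator: 1 - (1 + 0.0406)^(-7) = 0.243144
Numerator: $166,850.00 * 0.0406 = 6774.11
PMT = 6774.11 / 0.243144 = $27,860.48

$27,860.48


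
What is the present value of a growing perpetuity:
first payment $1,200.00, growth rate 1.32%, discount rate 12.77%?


Formula: PV = C / (r - g)
Spread: r - g = 0.1277 - 0.0132 = 0.1145
Substituting: PV = $1,200.00 / 0.1145
PV = $10,480.35

$10,480.35


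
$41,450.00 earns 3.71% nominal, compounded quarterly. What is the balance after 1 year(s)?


Formula: FV = P * (1 + r/m)^(m*t)
Period rate: r/m = 0.0371 / 4 = 0.009275
Total periods: m*t = 4 * 1 = 4
Growth factor: (1 + 0.009275)^4 = 1.037619
FV = $41,450.00 * 1.037619 = $43,009.32

$43,009.32


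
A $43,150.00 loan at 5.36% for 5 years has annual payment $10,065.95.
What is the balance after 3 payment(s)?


Formula: Balance = PV*(1+r)^k - PMT*((1+r)^k - 1)/r
Growth: (1 + 0.0536)^3 = 1.169573
Accumulated factor: ((1+r)^k - 1)/r = 3.163673
Balance = $43,150.00 * 1.169573 - $10,065.95 * 3.163673
Balance = $18,621.70

$18,621.70


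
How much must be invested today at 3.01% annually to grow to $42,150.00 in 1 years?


Formula: PV = FV / (1 + r)^n
Substituting: PV = $42,150.00 / (1 + 0.0301)^1
Discount factor: (1.0301)^1 = 1.0301
PV = $42,150.00 / 1.0301 = $40,918.36

$40,918.36


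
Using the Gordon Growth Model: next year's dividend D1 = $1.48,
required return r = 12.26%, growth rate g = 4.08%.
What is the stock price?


Formula: P = D1 / (r - g)
Spread: r - g = 0.1226 - 0.0408 = 0.0818
Substituting: P = $1.48 / 0.0818
P = $18.09

$18.09


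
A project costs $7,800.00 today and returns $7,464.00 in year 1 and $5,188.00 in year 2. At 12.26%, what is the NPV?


Formula: NPV = C0 + C1/(1+r) + C2/(1+r)^2
Discount C1: $7,464.00 / (1 + 0.1226) = $6,648.85
Discount C2: $5,188.00 / (1 + 0.1226)^2 = $4,116.71
NPV = -$7,800.00 + $6,648.85 + $4,116.71 = $2,965.56

$2,965.56


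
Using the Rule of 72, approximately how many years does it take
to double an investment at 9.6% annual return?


Formula: Years ≈ 72 / r
Substituting: Years ≈ 72 / 9.6
Years ≈ 7.5

7.5 years


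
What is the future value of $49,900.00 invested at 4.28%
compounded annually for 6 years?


Formula: FV = P * (1 + r)^n
Substituting: FV = $49,900.00 * (1 + 0.0428)^6
Growth factor: (1.0428)^6 = 1.285897
FV = $49,900.00 * 1.285897 = $64,166.25

$64,166.25


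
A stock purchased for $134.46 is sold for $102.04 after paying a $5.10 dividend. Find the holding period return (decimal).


Formula: HPR = (P1 - P0 + D) / P0
Gain: $102.04 - $134.46 + $5.10 = -$27.32
HPR = -$27.32 / $134.46 = -0.2032

-0.2032


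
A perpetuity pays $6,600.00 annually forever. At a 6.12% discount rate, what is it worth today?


Formula: PV = C / r
Substituting: PV = $6,600.00 / 0.0612
PV = $107,843.14

$107,843.14


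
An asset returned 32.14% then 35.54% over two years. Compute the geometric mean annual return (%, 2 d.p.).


Formula: Geometric mean = ((1+r1)*(1+r2))^(1/2) - 1
Product: (1 + 0.3214) * (1 + 0.3554) = 1.3214 * 1.3554 = 1.791026
Square root: 1.791026^0.5 = 1.338292
Geometric mean = 1.338292 - 1 = 0.338292
As percentage: 33.83%

33.83%


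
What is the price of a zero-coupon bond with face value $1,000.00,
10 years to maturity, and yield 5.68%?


Formula: Price = FV / (1 + r)^n
Substituting: Price = $1,000.00 / (1 + 0.0568)^10
Discount factor: (1.0568)^10 = 1.737513
Price = $1,000.00 / 1.737513 = $575.54

$575.54


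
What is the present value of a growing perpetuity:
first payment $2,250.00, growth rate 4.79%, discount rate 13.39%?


Formula: PV = C / (r - g)
Spread: r - g = 0.1339 - 0.0479 = 0.086
Substituting: PV = $2,250.00 / 0.086
PV = $26,162.79

$26,162.79


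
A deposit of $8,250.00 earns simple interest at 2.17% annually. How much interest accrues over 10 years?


Formula: I = P * r * t
Substituting: I = $8,250.00 * 0.0217 * 10
Step: I = $8,250.00 * 0.217
I = $1,790.25

$1,790.25


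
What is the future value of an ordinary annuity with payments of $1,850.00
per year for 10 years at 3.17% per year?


Formula: FV = PMT * ((1+r)^n - 1) / r
Growth factor: (1 + 0.0317)^10 = 1.366263
Numerator: 1.366263 - 1 = 0.366263
FV = $1,850.00 * 0.366263 / 0.0317 = $21,374.97

$21,374.97


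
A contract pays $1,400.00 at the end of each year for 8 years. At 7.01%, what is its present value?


Formula: PV = PMT * (1 - (1+r)^(-n)) / r
Discount factor: (1 + 0.0701)^(-8) = 0.581574
Bracket: 1 - 0.581574 = 0.418426
PV = $1,400.00 * 0.418426 / 0.0701 = $8,356.58

$8,356.58


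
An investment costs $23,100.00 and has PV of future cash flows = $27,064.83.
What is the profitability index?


Formula: PI = PV(cash flows) / initial investment
Substituting: PI = $27,064.83 / $23,100.00
PI = 1.1716

1.1716


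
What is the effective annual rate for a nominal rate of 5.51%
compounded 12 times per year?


Formula: EAR = (1 + r/m)^m - 1
Period rate: r/m = 0.0551 / 12 = 0.004592
Compounding: (1 + 0.004592)^12 = 1.056513
EAR = 1.056513 - 1 = 0.056513

0.056513


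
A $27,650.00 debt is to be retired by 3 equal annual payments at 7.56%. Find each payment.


Formula: PMT = PV * r / (1 - (1+r)^(-n))
Denominator: 1 - (1 + 0.0756)^(-3) = 0.196386
Numerator: $27,650.00 * 0.0756 = 2090.34
PMT = 2090.34 / 0.196386 = $10,644.05

$10,644.05


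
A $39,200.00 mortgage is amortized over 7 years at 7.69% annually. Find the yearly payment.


Formula: PMT = PV * r / (1 - (1+r)^(-n))
Denominator: 1 - (1 + 0.0769)^(-7) = 0.40465
Numerator: $39,200.00 * 0.0769 = 3014.48
PMT = 3014.48 / 0.40465 = $7,449.60

$7,449.60


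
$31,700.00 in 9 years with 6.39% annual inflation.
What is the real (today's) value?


Formula: Real value = nominal / (1 + inflation)^years
Price level: (1 + 0.0639)^9 = 1.746253
Real value = $31,700.00 / 1.746253 = $18,153.15

$18,153.15


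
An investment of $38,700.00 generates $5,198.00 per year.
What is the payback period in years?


Formula: Payback = investment / annual cash flow
Substituting: Payback = $38,700.00 / $5,198.00
Payback = 7.4452 years

7.4452 years


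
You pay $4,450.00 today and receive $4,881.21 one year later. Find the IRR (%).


Formula: IRR = C1/C0 - 1
Substituting: IRR = $4,881.21 / $4,450.00 - 1
Ratio: 1.096901 - 1 = 0.096901
IRR = 9.6901%

9.6901%


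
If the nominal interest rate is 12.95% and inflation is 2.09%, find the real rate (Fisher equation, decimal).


Formula: (1 + r_real) = (1 + r_nom) / (1 + inflation)
Substituting: (1 + r_real) = 1.1295 / 1.0209
(1 + r_real) = 1.106377
r_real = 1.106377 - 1 = 0.106377

0.106377


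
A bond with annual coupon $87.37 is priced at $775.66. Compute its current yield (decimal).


Formula: Current yield = annual coupon / price
Substituting: CY = $87.37 / $775.66
CY = 0.11264

0.11264


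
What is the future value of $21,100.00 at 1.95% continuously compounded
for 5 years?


Formula: FV = P * e^(r*t)
Exponent: r*t = 0.0195 * 5 = 0.0975
e^(0.0975) = 1.102411
FV = $21,100.00 * 1.102411 = $23,260.88

$23,260.88


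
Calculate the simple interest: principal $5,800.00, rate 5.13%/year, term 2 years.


Formula: I = P * r * t
Substituting: I = $5,800.00 * 0.0513 * 2
Step: I = $5,800.00 * 0.1026
I = $595.08

$595.08


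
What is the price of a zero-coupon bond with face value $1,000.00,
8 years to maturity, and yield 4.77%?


Formula: Price = FV / (1 + r)^n
Substituting: Price = $1,000.00 / (1 + 0.0477)^8
Discount factor: (1.0477)^8 = 1.451762
Price = $1,000.00 / 1.451762 = $688.82

$688.82


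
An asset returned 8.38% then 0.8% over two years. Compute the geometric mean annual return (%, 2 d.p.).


Formula: Geometric mean = ((1+r1)*(1+r2))^(1/2) - 1
Product: (1 + 0.0838) * (1 + 0.008) = 1.0838 * 1.008 = 1.09247
Square root: 1.09247^0.5 = 1.045213
Geometric mean = 1.045213 - 1 = 0.045213
As percentage: 4.52%

4.52%


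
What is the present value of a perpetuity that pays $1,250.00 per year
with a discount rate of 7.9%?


Formula: PV = C / r
Substituting: PV = $1,250.00 / 0.079
PV = $15,822.78

$15,822.78


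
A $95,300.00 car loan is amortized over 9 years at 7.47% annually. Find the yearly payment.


Formula: PMT = PV * r / (1 - (1+r)^(-n))
Denominator: 1 - (1 + 0.0747)^(-9) = 0.477105
Numerator: $95,300.00 * 0.0747 = 7118.91
PMT = 7118.91 / 0.477105 = $14,921.07

$14,921.07


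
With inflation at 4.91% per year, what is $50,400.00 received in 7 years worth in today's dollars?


Formula: Real value = nominal / (1 + inflation)^years
Price level: (1 + 0.0491)^7 = 1.398679
Real value = $50,400.00 / 1.398679 = $36,033.99

$36,033.99


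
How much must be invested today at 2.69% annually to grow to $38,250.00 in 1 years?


Formula: PV = FV / (1 + r)^n
Substituting: PV = $38,250.00 / (1 + 0.0269)^1
Discount factor: (1.0269)^1 = 1.0269
PV = $38,250.00 / 1.0269 = $37,248.03

$37,248.03


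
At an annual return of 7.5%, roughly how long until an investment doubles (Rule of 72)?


Formula: Years ≈ 72 / r
Substituting: Years ≈ 72 / 7.5
Years ≈ 9.6

9.6 years


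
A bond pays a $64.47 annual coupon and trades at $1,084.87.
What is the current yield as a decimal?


Formula: Current yield = annual coupon / price
Substituting: CY = $64.47 / $1,084.87
CY = 0.059426

0.059426


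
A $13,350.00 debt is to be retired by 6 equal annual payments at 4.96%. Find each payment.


Formula: PMT = PV * r / (1 - (1+r)^(-n))
Denominator: 1 - (1 + 0.0496)^(-6) = 0.252077
Numerator: $13,350.00 * 0.0496 = 662.16
PMT = 662.16 / 0.252077 = $2,626.82

$2,626.82


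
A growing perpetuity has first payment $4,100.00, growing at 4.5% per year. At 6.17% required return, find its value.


Formula: PV = C / (r - g)
Spread: r - g = 0.0617 - 0.045 = 0.0167
Substituting: PV = $4,100.00 / 0.0167
PV = $245,508.98

$245,508.98


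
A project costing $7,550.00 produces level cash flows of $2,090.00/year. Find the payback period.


Formula: Payback = investment / annual cash flow
Substituting: Payback = $7,550.00 / $2,090.00
Payback = 3.6124 years

3.6124 years


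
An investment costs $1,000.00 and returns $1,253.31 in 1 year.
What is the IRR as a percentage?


Formula: IRR = C1/C0 - 1
Substituting: IRR = $1,253.31 / $1,000.00 - 1
Ratio: 1.25331 - 1 = 0.25331
IRR = 25.331%

25.331%


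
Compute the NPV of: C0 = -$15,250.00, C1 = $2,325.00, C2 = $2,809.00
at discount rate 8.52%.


Formula: NPV = C0 + C1/(1+r) + C2/(1+r)^2
Discount C1: $2,325.00 / (1 + 0.0852) = $2,142.46
Discount C2: $2,809.00 / (1 + 0.0852)^2 = $2,385.24
NPV = -$15,250.00 + $2,142.46 + $2,385.24 = -$10,722.30

-$10,722.30


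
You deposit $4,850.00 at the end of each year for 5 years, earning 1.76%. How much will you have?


Formula: FV = PMT * ((1+r)^n - 1) / r
Growth factor: (1 + 0.0176)^5 = 1.091153
Numerator: 1.091153 - 1 = 0.091153
FV = $4,850.00 * 0.091153 / 0.0176 = $25,118.76

$25,118.76


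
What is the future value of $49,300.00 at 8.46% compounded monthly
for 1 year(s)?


Formula: FV = P * (1 + r/m)^(m*t)
Period rate: r/m = 0.0846 / 12 = 0.00705
Total periods: m*t = 12 * 1 = 12
Growth factor: (1 + 0.00705)^12 = 1.087959
FV = $49,300.00 * 1.087959 = $53,636.36

$53,636.36


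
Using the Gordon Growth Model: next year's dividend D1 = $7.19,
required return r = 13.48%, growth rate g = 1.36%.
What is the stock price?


Formula: P = D1 / (r - g)
Spread: r - g = 0.1348 - 0.0136 = 0.1212
Substituting: P = $7.19 / 0.1212
P = $59.32

$59.32


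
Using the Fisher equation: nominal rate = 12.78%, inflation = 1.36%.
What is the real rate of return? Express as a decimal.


Formula: (1 + r_real) = (1 + r_nom) / (1 + inflation)
Substituting: (1 + r_real) = 1.1278 / 1.0136
(1 + r_real) = 1.112668
r_real = 1.112668 - 1 = 0.112668

0.112668


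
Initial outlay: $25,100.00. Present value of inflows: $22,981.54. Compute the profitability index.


Formula: PI = PV(cash flows) / initial investment
Substituting: PI = $22,981.54 / $25,100.00
PI = 0.9156

0.9156


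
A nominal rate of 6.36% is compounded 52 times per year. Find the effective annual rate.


Formula: EAR = (1 + r/m)^m - 1
Period rate: r/m = 0.0636 / 52 = 0.001223
Compounding: (1 + 0.001223)^52 = 1.065625
EAR = 1.065625 - 1 = 0.065625

0.065625


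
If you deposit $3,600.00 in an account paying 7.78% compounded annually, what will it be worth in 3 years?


Formula: FV = P * (1 + r)^n
Substituting: FV = $3,600.00 * (1 + 0.0778)^3
Growth factor: (1.0778)^3 = 1.252029
FV = $3,600.00 * 1.252029 = $4,507.31

$4,507.31


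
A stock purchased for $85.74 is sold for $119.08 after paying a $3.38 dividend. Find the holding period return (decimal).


Formula: HPR = (P1 - P0 + D) / P0
Gain: $119.08 - $85.74 + $3.38 = $36.72
HPR = $36.72 / $85.74 = 0.4283

0.4283


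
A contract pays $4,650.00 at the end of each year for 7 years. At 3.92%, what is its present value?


Formula: PV = PMT * (1 - (1+r)^(-n)) / r
Discount factor: (1 + 0.0392)^(-7) = 0.764022
Bracket: 1 - 0.764022 = 0.235978
PV = $4,650.00 * 0.235978 / 0.0392 = $27,992.25

$27,992.25


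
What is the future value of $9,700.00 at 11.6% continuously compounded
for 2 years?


Formula: FV = P * e^(r*t)
Exponent: r*t = 0.116 * 2 = 0.232
e^(0.232) = 1.26112
FV = $9,700.00 * 1.26112 = $12,232.86

$12,232.86


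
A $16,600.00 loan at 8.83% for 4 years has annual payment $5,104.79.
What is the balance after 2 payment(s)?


Formula: Balance = PV*(1+r)^k - PMT*((1+r)^k - 1)/r
Growth: (1 + 0.0883)^2 = 1.184397
Accumulated factor: ((1+r)^k - 1)/r = 2.0883
Balance = $16,600.00 * 1.184397 - $5,104.79 * 2.0883
Balance = $9,000.66

$9,000.66


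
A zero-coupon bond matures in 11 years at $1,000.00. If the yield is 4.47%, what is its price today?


Formula: Price = FV / (1 + r)^n
Substituting: Price = $1,000.00 / (1 + 0.0447)^11
Discount factor: (1.0447)^11 = 1.617736
Price = $1,000.00 / 1.617736 = $618.15

$618.15


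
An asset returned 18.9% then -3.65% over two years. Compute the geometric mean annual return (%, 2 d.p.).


Formula: Geometric mean = ((1+r1)*(1+r2))^(1/2) - 1
Product: (1 + 0.189) * (1 + -0.0365) = 1.189 * 0.9635 = 1.145601
Square root: 1.145601^0.5 = 1.070328
Geometric mean = 1.070328 - 1 = 0.070328
As percentage: 7.03%

7.03%


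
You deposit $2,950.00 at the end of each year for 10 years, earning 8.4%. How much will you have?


Formula: FV = PMT * ((1+r)^n - 1) / r
Growth factor: (1 + 0.084)^10 = 2.240231
Numerator: 2.240231 - 1 = 1.240231
FV = $2,950.00 * 1.240231 / 0.084 = $43,555.74

$43,555.74


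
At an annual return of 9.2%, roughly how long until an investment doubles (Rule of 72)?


Formula: Years ≈ 72 / r
Substituting: Years ≈ 72 / 9.2
Years ≈ 7.8

7.8 years


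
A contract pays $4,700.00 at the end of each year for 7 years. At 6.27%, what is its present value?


Formula: PV = PMT * (1 - (1+r)^(-n)) / r
Discount factor: (1 + 0.0627)^(-7) = 0.653319
Bracket: 1 - 0.653319 = 0.346681
PV = $4,700.00 * 0.346681 / 0.0627 = $25,987.26

$25,987.26


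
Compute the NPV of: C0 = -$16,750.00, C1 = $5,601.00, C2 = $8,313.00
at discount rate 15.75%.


Formula: NPV = C0 + C1/(1+r) + C2/(1+r)^2
Discount C1: $5,601.00 / (1 + 0.1575) = $4,838.88
Discount C2: $8,313.00 / (1 + 0.1575)^2 = $6,204.63
NPV = -$16,750.00 + $4,838.88 + $6,204.63 = -$5,706.49

-$5,706.49


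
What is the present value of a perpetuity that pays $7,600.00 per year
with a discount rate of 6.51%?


Formula: PV = C / r
Substituting: PV = $7,600.00 / 0.0651
PV = $116,743.47

$116,743.47


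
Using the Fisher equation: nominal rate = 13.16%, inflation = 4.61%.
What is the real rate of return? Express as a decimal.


Formula: (1 + r_real) = (1 + r_nom) / (1 + inflation)
Substituting: (1 + r_real) = 1.1316 / 1.0461
(1 + r_real) = 1.081732
r_real = 1.081732 - 1 = 0.081732

0.081732


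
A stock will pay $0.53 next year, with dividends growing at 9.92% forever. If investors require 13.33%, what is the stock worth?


Formula: P = D1 / (r - g)
Spread: r - g = 0.1333 - 0.0992 = 0.0341
Substituting: P = $0.53 / 0.0341
P = $15.54

$15.54


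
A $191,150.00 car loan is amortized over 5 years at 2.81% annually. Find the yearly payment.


Formula: PMT = PV * r / (1 - (1+r)^(-n))
Denominator: 1 - (1 + 0.0281)^(-5) = 0.129391
Numerator: $191,150.00 * 0.0281 = 5371.315
PMT = 5371.315 / 0.129391 = $41,512.31

$41,512.31


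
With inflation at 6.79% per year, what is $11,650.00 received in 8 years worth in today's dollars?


Formula: Real value = nominal / (1 + inflation)^years
Price level: (1 + 0.0679)^8 = 1.691394
Real value = $11,650.00 / 1.691394 = $6,887.81

$6,887.81


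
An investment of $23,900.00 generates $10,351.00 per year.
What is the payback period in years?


Formula: Payback = investment / annual cash flow
Substituting: Payback = $23,900.00 / $10,351.00
Payback = 2.309 years

2.309 years


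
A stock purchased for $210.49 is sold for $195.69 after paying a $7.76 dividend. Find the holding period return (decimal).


Formula: HPR = (P1 - P0 + D) / P0
Gain: $195.69 - $210.49 + $7.76 = -$7.04
HPR = -$7.04 / $210.49 = -0.0334

-0.0334


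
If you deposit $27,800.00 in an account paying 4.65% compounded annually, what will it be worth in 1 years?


Formula: FV = P * (1 + r)^n
Substituting: FV = $27,800.00 * (1 + 0.0465)^1
Growth factor: (1.0465)^1 = 1.0465
FV = $27,800.00 * 1.0465 = $29,092.70

$29,092.70


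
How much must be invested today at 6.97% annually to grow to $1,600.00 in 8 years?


Formula: PV = FV / (1 + r)^n
Substituting: PV = $1,600.00 / (1 + 0.0697)^8
Discount factor: (1.0697)^8 = 1.714336
PV = $1,600.00 / 1.714336 = $933.31

$933.31


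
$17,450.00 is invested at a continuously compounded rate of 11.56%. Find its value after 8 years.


Formula: FV = P * e^(r*t)
Exponent: r*t = 0.1156 * 8 = 0.9248
e^(0.9248) = 2.521364
FV = $17,450.00 * 2.521364 = $43,997.80

$43,997.80


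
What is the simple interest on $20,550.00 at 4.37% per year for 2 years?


Formula: I = P * r * t
Substituting: I = $20,550.00 * 0.0437 * 2
Step: I = $20,550.00 * 0.0874
I = $1,796.07

$1,796.07


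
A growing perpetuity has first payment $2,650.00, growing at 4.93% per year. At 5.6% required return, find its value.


Formula: PV = C / (r - g)
Spread: r - g = 0.056 - 0.0493 = 0.0067
Substituting: PV = $2,650.00 / 0.0067
PV = $395,522.39

$395,522.39


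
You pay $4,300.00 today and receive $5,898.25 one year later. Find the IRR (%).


Formula: IRR = C1/C0 - 1
Substituting: IRR = $5,898.25 / $4,300.00 - 1
Ratio: 1.371686 - 1 = 0.371686
IRR = 37.1686%

37.1686%


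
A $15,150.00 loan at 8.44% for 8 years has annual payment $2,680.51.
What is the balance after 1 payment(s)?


Formula: Balance = PV*(1+r)^k - PMT*((1+r)^k - 1)/r
Growth: (1 + 0.0844)^1 = 1.0844
Accumulated factor: ((1+r)^k - 1)/r = 1.0
Balance = $15,150.00 * 1.0844 - $2,680.51 * 1.0
Balance = $13,748.15

$13,748.15


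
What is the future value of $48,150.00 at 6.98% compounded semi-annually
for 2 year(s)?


Formula: FV = P * (1 + r/m)^(m*t)
Period rate: r/m = 0.0698 / 2 = 0.0349
Total periods: m*t = 2 * 2 = 4
Growth factor: (1 + 0.0349)^4 = 1.14708
FV = $48,150.00 * 1.14708 = $55,231.88

$55,231.88


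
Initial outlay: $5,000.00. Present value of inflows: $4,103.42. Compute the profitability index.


Formula: PI = PV(cash flows) / initial investment
Substituting: PI = $4,103.42 / $5,000.00
PI = 0.8207

0.8207


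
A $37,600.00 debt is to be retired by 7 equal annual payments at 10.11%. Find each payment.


Formula: PMT = PV * r / (1 - (1+r)^(-n))
Denominator: 1 - (1 + 0.1011)^(-7) = 0.49042
Numerator: $37,600.00 * 0.1011 = 3801.36
PMT = 3801.36 / 0.49042 = $7,751.24

$7,751.24


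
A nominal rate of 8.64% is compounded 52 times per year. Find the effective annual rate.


Formula: EAR = (1 + r/m)^m - 1
Period rate: r/m = 0.0864 / 52 = 0.001662
Compounding: (1 + 0.001662)^52 = 1.090164
EAR = 1.090164 - 1 = 0.090164

0.090164


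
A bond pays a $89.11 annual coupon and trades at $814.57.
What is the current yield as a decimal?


Formula: Current yield = annual coupon / price
Substituting: CY = $89.11 / $814.57
CY = 0.109395

0.109395


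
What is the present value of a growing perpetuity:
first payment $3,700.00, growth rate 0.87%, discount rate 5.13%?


Formula: PV = C / (r - g)
Spread: r - g = 0.0513 - 0.0087 = 0.0426
Substituting: PV = $3,700.00 / 0.0426
PV = $86,854.46

$86,854.46


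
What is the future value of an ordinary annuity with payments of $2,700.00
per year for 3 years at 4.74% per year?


Formula: FV = PMT * ((1+r)^n - 1) / r
Growth factor: (1 + 0.0474)^3 = 1.149047
Numerator: 1.149047 - 1 = 0.149047
FV = $2,700.00 * 0.149047 / 0.0474 = $8,490.01

$8,490.01


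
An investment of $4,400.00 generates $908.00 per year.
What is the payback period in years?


Formula: Payback = investment / annual cash flow
Substituting: Payback = $4,400.00 / $908.00
Payback = 4.8458 years

4.8458 years


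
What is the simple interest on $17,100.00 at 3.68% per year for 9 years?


Formula: I = P * r * t
Substituting: I = $17,100.00 * 0.0368 * 9
Step: I = $17,100.00 * 0.3312
I = $5,663.52

$5,663.52


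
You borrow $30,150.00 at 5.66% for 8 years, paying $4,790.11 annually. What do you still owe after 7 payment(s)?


Formula: Balance = PV*(1+r)^k - PMT*((1+r)^k - 1)/r
Growth: (1 + 0.0566)^7 = 1.470193
Accumulated factor: ((1+r)^k - 1)/r = 8.30729
Balance = $30,150.00 * 1.470193 - $4,790.11 * 8.30729
Balance = $4,533.47

$4,533.47
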